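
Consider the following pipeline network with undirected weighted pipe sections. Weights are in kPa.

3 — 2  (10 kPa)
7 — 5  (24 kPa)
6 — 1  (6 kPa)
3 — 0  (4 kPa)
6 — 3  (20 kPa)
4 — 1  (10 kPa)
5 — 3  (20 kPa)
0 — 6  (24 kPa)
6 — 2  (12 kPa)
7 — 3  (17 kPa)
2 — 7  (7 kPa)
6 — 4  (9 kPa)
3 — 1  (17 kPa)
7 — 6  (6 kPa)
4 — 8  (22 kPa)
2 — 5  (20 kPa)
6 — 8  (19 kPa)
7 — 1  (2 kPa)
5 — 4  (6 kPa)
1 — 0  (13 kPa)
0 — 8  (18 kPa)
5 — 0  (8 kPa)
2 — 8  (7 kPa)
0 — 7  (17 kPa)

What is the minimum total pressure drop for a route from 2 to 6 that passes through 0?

Best 2 to 0: 2 → 3 → 0 costing 14
Best 0 to 6: 0 → 1 → 6 costing 19
Total via 0: 14 + 19 = 33 kPa.

33 kPa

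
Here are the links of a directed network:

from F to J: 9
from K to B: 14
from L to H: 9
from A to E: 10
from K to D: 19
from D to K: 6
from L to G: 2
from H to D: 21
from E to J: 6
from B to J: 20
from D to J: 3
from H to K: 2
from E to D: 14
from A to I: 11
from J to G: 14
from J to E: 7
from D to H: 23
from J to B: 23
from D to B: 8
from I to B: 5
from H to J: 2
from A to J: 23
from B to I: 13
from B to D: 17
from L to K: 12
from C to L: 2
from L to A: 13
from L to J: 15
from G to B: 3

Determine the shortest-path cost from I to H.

Settle nodes by increasing distance from I:
I: 0
B: 5  (via I)
D: 22  (via B)
J: 25  (via B)
K: 28  (via D)
E: 32  (via J)
G: 39  (via J)
H: 45  (via D)
Shortest route: I–B–D–H = 45.

45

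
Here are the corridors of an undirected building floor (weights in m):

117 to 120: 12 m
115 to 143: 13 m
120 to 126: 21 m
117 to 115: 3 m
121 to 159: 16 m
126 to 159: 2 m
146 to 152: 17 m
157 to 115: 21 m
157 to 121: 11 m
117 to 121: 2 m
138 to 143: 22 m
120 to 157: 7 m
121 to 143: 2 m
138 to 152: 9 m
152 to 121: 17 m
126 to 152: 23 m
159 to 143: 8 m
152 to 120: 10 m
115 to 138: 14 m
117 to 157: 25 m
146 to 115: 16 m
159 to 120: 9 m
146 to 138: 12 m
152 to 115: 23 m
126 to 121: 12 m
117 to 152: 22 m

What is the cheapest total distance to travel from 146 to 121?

Candidate routes:
146 - 152 - 121: 17+17 = 34
146 - 115 - 143 - 121: 16+13+2 = 31
146 - 138 - 115 - 117 - 121: 12+14+3+2 = 31
146 - 115 - 117 - 121: 16+3+2 = 21
Cheapest is 146 - 115 - 117 - 121 at 21 m.

21 m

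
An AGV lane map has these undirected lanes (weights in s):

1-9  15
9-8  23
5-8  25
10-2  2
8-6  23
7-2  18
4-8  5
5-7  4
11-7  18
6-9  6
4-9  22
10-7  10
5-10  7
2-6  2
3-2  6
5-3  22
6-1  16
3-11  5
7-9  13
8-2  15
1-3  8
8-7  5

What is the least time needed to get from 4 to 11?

28 s

Enumerating some paths:
4 → 8 → 7 → 11: 5+5+18 = 28
4 → 8 → 2 → 3 → 11: 5+15+6+5 = 31
4 → 8 → 7 → 10 → 2 → 3 → 11: 5+5+10+2+6+5 = 33
The minimum is 28 s via 4 → 8 → 7 → 11.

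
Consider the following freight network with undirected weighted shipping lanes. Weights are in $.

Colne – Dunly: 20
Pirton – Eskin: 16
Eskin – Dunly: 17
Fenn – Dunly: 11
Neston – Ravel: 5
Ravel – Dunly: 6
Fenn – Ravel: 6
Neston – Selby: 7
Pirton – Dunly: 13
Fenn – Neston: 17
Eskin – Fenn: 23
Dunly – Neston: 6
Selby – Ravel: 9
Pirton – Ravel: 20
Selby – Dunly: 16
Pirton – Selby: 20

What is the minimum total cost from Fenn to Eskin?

Compare a few routes:
Fenn–Eskin: 23 = 23
Fenn–Ravel–Neston–Dunly–Eskin: 6+5+6+17 = 34
Fenn–Ravel–Dunly–Eskin: 6+6+17 = 29
Fenn–Dunly–Eskin: 11+17 = 28
The minimum is $23 via Fenn–Eskin.

$23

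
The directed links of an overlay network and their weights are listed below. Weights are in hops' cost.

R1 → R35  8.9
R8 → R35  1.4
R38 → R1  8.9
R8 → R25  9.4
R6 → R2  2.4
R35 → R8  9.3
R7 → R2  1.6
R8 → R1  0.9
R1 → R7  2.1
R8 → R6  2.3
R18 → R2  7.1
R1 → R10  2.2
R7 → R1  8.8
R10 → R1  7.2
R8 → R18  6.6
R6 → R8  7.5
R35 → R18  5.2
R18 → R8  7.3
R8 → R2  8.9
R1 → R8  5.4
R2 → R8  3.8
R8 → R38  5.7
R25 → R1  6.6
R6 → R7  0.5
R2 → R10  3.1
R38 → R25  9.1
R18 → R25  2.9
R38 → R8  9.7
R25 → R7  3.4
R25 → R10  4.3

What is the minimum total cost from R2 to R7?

Running Dijkstra from R2:
R2: 0
R10: 3.1  (via R2)
R8: 3.8  (via R2)
R1: 4.7  (via R8)
R35: 5.2  (via R8)
R6: 6.1  (via R8)
R7: 6.6  (via R6)
Shortest route: R2–R8–R6–R7 = 6.6 hops' cost.

6.6 hops' cost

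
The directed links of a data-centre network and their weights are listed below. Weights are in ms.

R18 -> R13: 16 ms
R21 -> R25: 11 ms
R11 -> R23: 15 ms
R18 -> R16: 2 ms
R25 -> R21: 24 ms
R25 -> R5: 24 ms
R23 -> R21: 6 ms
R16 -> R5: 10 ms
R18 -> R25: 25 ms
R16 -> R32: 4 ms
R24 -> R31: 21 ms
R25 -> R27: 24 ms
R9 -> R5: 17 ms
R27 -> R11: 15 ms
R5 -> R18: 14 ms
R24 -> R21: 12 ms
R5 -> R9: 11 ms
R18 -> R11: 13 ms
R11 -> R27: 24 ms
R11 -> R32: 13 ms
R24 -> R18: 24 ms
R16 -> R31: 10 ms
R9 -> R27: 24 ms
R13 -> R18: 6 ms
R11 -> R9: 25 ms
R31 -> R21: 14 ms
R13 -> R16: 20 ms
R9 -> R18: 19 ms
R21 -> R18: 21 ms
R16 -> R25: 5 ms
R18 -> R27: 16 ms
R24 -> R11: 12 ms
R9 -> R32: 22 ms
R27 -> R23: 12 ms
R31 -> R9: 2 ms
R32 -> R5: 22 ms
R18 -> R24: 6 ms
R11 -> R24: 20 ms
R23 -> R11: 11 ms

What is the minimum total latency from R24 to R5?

36 ms

Running Dijkstra from R24:
R24: 0
R11: 12  (via R24)
R21: 12  (via R24)
R31: 21  (via R24)
R9: 23  (via R31)
R25: 23  (via R21)
R18: 24  (via R24)
R32: 25  (via R11)
R16: 26  (via R18)
R23: 27  (via R11)
R27: 36  (via R11)
R5: 36  (via R16)
Shortest route: R24–R18–R16–R5 = 36 ms.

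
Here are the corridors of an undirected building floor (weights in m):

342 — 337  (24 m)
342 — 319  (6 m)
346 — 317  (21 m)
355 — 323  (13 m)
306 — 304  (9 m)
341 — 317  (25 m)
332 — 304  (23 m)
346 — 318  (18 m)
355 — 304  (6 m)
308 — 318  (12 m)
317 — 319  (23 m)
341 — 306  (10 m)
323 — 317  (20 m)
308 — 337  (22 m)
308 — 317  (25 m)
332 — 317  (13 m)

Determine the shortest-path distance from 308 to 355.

58 m

Compare a few routes:
308–317–323–355: 25+20+13 = 58
308–317–332–304–355: 25+13+23+6 = 67
308–317–341–306–304–355: 25+25+10+9+6 = 75
308–318–346–317–323–355: 12+18+21+20+13 = 84
Cheapest is 308–317–323–355 at 58 m.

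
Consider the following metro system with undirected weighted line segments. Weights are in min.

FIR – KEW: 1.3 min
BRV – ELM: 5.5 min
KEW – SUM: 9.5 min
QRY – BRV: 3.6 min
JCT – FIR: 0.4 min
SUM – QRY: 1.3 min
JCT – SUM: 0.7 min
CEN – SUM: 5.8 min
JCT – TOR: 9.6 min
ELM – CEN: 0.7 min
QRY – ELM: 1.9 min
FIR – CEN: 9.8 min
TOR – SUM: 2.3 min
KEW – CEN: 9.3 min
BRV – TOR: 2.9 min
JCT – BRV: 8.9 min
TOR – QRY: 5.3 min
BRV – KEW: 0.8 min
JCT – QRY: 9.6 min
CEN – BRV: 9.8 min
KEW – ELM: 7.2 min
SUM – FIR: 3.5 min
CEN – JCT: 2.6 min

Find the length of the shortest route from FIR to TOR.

Settle nodes by increasing distance from FIR:
FIR: 0
JCT: 0.4  (via FIR)
SUM: 1.1  (via JCT)
KEW: 1.3  (via FIR)
BRV: 2.1  (via KEW)
QRY: 2.4  (via SUM)
CEN: 3  (via JCT)
TOR: 3.4  (via SUM)
Shortest route: FIR–JCT–SUM–TOR = 3.4 min.

3.4 min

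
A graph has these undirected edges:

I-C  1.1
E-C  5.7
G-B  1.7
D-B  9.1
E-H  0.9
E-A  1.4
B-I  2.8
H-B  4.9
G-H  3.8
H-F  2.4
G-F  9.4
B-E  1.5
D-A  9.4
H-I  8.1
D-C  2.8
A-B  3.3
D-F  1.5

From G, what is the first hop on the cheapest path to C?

B

Enumerating some paths:
G → B → E → C: 1.7+1.5+5.7 = 8.9
G → B → I → C: 1.7+2.8+1.1 = 5.6
The minimum is 5.6 via G → B → I → C.
So from G the first move is to B.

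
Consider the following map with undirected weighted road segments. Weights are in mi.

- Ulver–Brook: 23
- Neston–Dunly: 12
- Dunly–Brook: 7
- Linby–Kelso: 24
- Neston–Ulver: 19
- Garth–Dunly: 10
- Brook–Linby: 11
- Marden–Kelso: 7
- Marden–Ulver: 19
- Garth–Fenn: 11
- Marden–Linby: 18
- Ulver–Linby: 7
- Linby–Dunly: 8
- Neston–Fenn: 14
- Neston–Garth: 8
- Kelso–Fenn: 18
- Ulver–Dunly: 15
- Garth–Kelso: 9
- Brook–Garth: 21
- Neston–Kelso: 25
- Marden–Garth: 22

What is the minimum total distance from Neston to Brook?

Candidate routes:
Neston → Dunly → Brook: 12+7 = 19
Neston → Garth → Dunly → Brook: 8+10+7 = 25
Neston → Garth → Brook: 8+21 = 29
The minimum is 19 mi via Neston → Dunly → Brook.

19 mi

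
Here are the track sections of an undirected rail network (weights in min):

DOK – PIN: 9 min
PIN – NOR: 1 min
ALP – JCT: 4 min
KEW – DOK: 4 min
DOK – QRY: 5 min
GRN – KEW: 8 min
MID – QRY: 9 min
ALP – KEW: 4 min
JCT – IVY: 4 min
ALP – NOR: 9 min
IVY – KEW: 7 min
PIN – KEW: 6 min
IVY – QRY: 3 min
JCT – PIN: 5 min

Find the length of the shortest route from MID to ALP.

Compare a few routes:
MID → QRY → IVY → JCT → PIN → KEW → ALP: 9+3+4+5+6+4 = 31
MID → QRY → IVY → KEW → ALP: 9+3+7+4 = 23
MID → QRY → DOK → KEW → ALP: 9+5+4+4 = 22
MID → QRY → IVY → JCT → ALP: 9+3+4+4 = 20
Cheapest is MID → QRY → IVY → JCT → ALP at 20 min.

20 min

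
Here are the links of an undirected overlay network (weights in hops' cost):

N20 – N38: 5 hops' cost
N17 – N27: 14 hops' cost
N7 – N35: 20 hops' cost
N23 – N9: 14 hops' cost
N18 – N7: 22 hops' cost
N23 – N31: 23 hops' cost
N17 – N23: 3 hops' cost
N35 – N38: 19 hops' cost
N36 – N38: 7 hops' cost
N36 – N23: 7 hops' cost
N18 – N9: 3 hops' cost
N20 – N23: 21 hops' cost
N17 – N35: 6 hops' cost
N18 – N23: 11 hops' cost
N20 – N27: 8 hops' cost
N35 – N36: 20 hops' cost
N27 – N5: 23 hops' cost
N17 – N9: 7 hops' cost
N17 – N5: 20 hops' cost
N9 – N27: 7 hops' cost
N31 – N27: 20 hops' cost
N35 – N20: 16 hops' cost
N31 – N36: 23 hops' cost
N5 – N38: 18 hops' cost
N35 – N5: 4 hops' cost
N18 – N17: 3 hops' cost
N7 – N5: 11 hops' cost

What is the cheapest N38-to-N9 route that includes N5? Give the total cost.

Shortest N38→N5: N38–N5 = 18
Shortest N5→N9: N5–N35–N17–N18–N9 = 16
Total via N5: 18 + 16 = 34 hops' cost.

34 hops' cost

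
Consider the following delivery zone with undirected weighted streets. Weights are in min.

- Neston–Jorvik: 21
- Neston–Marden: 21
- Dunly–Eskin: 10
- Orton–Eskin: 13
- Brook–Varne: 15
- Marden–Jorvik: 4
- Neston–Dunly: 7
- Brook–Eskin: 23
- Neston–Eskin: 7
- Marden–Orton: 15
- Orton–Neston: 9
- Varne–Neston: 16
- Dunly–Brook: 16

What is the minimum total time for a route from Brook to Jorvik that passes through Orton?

Best Brook to Orton: Brook → Dunly → Neston → Orton costing 32
Best Orton to Jorvik: Orton → Marden → Jorvik costing 19
Total via Orton: 32 + 19 = 51 min.

51 min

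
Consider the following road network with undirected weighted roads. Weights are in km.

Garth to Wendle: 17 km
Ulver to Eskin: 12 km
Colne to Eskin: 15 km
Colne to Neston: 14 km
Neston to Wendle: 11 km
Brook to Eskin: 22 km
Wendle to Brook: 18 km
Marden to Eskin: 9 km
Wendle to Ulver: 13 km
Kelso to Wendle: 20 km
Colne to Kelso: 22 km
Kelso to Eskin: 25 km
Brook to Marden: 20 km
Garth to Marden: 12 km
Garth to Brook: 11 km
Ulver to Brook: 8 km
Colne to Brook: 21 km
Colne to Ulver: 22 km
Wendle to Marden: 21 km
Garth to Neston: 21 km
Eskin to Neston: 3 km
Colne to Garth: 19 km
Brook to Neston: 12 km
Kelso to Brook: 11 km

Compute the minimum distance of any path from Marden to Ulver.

21 km

Running Dijkstra from Marden:
Marden: 0
Eskin: 9  (via Marden)
Garth: 12  (via Marden)
Neston: 12  (via Eskin)
Brook: 20  (via Marden)
Ulver: 21  (via Eskin)
Shortest route: Marden → Eskin → Ulver = 21 km.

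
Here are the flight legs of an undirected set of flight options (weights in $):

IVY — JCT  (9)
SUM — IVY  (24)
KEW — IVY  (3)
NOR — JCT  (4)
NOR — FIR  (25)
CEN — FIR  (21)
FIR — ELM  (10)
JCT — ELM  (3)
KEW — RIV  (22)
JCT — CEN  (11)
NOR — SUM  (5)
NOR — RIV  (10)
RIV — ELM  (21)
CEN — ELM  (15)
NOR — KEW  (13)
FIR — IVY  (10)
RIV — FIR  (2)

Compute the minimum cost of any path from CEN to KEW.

Compare a few routes:
CEN - JCT - IVY - KEW: 11+9+3 = 23
CEN - JCT - NOR - KEW: 11+4+13 = 28
Cheapest is CEN - JCT - IVY - KEW at $23.

$23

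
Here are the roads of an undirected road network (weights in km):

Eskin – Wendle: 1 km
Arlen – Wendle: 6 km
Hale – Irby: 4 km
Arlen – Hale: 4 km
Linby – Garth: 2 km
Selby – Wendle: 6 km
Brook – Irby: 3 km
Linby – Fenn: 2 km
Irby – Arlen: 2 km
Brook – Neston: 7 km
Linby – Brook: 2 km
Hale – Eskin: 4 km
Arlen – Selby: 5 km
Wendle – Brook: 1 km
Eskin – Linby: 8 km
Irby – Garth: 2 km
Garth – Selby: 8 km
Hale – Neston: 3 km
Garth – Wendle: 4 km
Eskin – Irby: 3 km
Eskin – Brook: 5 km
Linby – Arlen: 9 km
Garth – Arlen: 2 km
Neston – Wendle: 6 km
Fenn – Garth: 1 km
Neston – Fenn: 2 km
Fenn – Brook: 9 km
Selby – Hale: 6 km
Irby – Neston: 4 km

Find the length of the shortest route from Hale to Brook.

Shortest distances from Hale:
Hale: 0
Neston: 3  (via Hale)
Eskin: 4  (via Hale)
Irby: 4  (via Hale)
Arlen: 4  (via Hale)
Wendle: 5  (via Eskin)
Fenn: 5  (via Neston)
Garth: 6  (via Irby)
Brook: 6  (via Wendle)
Shortest route: Hale → Eskin → Wendle → Brook = 6 km.

6 km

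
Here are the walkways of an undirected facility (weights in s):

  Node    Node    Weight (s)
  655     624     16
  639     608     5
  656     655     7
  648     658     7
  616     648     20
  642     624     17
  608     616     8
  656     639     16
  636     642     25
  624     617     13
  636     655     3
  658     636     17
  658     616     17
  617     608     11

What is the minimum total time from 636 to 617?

Compare a few routes:
636 → 655 → 656 → 639 → 608 → 617: 3+7+16+5+11 = 42
636 → 655 → 624 → 617: 3+16+13 = 32
The minimum is 32 s via 636 → 655 → 624 → 617.

32 s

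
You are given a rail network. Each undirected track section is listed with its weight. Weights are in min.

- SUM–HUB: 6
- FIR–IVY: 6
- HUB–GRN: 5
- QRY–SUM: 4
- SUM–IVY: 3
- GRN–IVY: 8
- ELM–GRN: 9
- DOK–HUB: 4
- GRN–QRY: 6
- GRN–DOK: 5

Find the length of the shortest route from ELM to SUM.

Settle nodes by increasing distance from ELM:
ELM: 0
GRN: 9  (via ELM)
DOK: 14  (via GRN)
HUB: 14  (via GRN)
QRY: 15  (via GRN)
IVY: 17  (via GRN)
SUM: 19  (via QRY)
Shortest route: ELM–GRN–QRY–SUM = 19 min.

19 min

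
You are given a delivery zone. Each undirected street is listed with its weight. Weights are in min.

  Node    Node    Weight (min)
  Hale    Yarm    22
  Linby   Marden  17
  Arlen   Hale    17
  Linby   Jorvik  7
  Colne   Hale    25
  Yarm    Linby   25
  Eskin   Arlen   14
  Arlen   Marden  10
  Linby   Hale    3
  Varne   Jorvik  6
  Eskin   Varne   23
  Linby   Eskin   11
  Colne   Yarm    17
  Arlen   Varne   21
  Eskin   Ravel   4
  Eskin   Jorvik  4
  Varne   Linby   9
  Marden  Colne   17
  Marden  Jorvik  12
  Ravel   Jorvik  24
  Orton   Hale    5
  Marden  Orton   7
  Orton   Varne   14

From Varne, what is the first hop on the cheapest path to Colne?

Jorvik

Compare a few routes:
Varne - Jorvik - Marden - Colne: 6+12+17 = 35
Varne - Orton - Marden - Colne: 14+7+17 = 38
Varne - Linby - Hale - Colne: 9+3+25 = 37
The minimum is 35 min via Varne - Jorvik - Marden - Colne.
So from Varne the first move is to Jorvik.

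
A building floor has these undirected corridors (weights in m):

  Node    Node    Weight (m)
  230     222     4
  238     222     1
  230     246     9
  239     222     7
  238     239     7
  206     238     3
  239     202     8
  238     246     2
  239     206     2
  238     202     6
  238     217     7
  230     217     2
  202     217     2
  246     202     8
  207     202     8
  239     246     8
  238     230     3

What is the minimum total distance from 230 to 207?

12 m

Compare a few routes:
230–217–202–207: 2+2+8 = 12
230–238–202–207: 3+6+8 = 17
Cheapest is 230–217–202–207 at 12 m.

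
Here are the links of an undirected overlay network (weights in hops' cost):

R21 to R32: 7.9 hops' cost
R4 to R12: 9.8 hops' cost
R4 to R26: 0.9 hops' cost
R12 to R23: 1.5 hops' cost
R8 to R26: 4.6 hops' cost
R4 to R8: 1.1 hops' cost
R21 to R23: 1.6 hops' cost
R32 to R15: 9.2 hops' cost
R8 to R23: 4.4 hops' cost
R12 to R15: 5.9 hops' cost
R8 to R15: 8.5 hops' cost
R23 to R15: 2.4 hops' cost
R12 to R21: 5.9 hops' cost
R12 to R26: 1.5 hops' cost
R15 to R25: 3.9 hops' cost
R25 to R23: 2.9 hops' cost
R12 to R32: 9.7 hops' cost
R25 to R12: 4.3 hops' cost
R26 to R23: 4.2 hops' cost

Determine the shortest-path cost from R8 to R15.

Enumerating some paths:
R8 - R4 - R26 - R12 - R23 - R15: 1.1+0.9+1.5+1.5+2.4 = 7.4
R8 - R15: 8.5 = 8.5
R8 - R23 - R15: 4.4+2.4 = 6.8
The minimum is 6.8 hops' cost via R8 - R23 - R15.

6.8 hops' cost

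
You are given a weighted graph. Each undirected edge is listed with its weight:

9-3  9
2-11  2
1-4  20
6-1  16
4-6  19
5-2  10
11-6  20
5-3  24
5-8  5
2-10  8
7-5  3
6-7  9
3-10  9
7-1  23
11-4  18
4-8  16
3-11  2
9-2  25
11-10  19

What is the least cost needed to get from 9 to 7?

26

Candidate routes:
9 → 3 → 11 → 2 → 5 → 7: 9+2+2+10+3 = 26
9 → 2 → 5 → 7: 25+10+3 = 38
9 → 3 → 5 → 7: 9+24+3 = 36
Cheapest is 9 → 3 → 11 → 2 → 5 → 7 at 26.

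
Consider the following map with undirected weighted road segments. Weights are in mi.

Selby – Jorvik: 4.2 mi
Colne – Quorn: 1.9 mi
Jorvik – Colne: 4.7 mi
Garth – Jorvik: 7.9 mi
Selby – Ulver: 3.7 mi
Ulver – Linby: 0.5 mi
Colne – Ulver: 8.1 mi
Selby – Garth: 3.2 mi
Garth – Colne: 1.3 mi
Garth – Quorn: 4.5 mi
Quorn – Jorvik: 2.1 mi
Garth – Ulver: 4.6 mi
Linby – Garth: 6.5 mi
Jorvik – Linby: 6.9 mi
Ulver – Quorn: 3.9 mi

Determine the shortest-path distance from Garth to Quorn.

3.2 mi

Candidate routes:
Garth - Quorn: 4.5 = 4.5
Garth - Colne - Quorn: 1.3+1.9 = 3.2
Cheapest is Garth - Colne - Quorn at 3.2 mi.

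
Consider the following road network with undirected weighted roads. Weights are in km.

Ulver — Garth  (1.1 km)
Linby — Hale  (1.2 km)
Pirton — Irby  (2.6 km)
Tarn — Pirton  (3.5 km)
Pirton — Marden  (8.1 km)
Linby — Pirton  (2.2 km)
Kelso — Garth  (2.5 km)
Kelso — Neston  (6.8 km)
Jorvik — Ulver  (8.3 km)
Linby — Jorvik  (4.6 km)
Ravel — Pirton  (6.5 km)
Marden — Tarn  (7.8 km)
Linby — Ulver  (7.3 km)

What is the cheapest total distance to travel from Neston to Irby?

22.5 km

Candidate routes:
Neston - Kelso - Garth - Ulver - Linby - Pirton - Irby: 6.8+2.5+1.1+7.3+2.2+2.6 = 22.5
Neston - Kelso - Garth - Ulver - Jorvik - Linby - Pirton - Irby: 6.8+2.5+1.1+8.3+4.6+2.2+2.6 = 28.1
Cheapest is Neston - Kelso - Garth - Ulver - Linby - Pirton - Irby at 22.5 km.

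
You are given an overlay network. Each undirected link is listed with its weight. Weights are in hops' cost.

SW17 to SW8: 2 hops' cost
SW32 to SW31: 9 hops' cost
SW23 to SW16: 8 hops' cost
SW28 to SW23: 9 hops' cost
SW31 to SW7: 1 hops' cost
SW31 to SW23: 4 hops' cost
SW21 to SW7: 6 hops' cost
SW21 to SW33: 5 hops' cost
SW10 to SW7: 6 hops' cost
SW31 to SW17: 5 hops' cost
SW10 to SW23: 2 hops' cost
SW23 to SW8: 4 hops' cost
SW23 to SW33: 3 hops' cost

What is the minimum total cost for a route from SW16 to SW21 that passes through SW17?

26 hops' cost

Shortest SW16→SW17: SW16–SW23–SW8–SW17 = 14
Shortest SW17→SW21: SW17–SW31–SW7–SW21 = 12
Total via SW17: 14 + 12 = 26 hops' cost.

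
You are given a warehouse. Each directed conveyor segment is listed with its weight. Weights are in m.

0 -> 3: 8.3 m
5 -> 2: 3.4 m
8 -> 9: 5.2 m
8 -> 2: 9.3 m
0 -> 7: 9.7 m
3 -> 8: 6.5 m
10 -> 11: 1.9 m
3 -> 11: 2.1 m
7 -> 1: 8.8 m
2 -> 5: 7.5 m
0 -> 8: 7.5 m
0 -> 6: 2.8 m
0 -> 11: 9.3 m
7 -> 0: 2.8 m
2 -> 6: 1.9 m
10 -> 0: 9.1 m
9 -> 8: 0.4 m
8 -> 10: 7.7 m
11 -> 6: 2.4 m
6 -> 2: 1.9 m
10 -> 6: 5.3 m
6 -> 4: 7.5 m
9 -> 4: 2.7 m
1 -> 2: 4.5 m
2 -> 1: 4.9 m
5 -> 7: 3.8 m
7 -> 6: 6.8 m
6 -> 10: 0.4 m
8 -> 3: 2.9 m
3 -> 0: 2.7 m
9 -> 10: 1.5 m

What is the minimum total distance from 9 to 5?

15.2 m

Compare a few routes:
9 → 8 → 2 → 5: 0.4+9.3+7.5 = 17.2
9 → 8 → 3 → 11 → 6 → 2 → 5: 0.4+2.9+2.1+2.4+1.9+7.5 = 17.2
9 → 10 → 11 → 6 → 2 → 5: 1.5+1.9+2.4+1.9+7.5 = 15.2
9 → 10 → 6 → 2 → 5: 1.5+5.3+1.9+7.5 = 16.2
The minimum is 15.2 m via 9 → 10 → 11 → 6 → 2 → 5.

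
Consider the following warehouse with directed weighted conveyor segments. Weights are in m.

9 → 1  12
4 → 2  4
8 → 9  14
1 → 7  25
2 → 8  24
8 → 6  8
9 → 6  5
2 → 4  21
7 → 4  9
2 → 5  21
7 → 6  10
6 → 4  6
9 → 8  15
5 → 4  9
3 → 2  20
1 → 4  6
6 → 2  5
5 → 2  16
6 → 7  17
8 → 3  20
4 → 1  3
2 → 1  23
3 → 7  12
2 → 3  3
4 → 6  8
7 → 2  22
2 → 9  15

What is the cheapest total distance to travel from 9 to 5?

Enumerating some paths:
9 → 1 → 4 → 2 → 5: 12+6+4+21 = 43
9 → 6 → 2 → 5: 5+5+21 = 31
9 → 6 → 4 → 2 → 5: 5+6+4+21 = 36
Cheapest is 9 → 6 → 2 → 5 at 31 m.

31 m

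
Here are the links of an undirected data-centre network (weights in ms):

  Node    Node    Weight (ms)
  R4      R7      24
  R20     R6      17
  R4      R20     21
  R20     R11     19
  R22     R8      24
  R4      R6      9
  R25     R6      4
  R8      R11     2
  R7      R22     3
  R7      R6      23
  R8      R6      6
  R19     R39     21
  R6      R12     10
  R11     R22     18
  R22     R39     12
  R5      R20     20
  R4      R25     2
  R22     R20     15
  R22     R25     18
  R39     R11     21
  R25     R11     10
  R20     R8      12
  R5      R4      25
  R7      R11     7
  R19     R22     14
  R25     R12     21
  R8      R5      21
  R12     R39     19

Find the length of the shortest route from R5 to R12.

37 ms

Settle nodes by increasing distance from R5:
R5: 0
R20: 20  (via R5)
R8: 21  (via R5)
R11: 23  (via R8)
R4: 25  (via R5)
R6: 27  (via R8)
R25: 27  (via R4)
R7: 30  (via R11)
R22: 33  (via R7)
R12: 37  (via R6)
Shortest route: R5–R8–R6–R12 = 37 ms.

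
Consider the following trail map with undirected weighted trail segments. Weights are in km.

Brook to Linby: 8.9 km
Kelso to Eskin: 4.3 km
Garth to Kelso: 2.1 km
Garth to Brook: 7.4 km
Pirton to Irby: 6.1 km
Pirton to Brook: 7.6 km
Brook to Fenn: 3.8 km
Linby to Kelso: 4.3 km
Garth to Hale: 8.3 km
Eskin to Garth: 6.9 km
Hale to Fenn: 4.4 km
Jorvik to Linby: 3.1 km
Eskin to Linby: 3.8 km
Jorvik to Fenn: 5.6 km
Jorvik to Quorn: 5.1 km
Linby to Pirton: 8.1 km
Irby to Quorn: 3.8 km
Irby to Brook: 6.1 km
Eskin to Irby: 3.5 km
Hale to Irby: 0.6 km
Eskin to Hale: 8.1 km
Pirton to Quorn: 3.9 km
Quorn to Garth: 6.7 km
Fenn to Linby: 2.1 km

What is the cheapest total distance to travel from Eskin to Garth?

6.4 km

Settle nodes by increasing distance from Eskin:
Eskin: 0
Irby: 3.5  (via Eskin)
Linby: 3.8  (via Eskin)
Hale: 4.1  (via Irby)
Kelso: 4.3  (via Eskin)
Fenn: 5.9  (via Linby)
Garth: 6.4  (via Kelso)
Shortest route: Eskin–Kelso–Garth = 6.4 km.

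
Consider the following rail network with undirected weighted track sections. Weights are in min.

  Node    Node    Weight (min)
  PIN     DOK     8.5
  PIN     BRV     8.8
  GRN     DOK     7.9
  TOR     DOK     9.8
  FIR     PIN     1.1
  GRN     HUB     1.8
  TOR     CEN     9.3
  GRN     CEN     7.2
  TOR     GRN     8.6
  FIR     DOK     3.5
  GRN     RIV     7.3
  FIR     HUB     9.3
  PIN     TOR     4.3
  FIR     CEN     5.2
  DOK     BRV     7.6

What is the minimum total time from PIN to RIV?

Running Dijkstra from PIN:
PIN: 0
FIR: 1.1  (via PIN)
TOR: 4.3  (via PIN)
DOK: 4.6  (via FIR)
CEN: 6.3  (via FIR)
BRV: 8.8  (via PIN)
HUB: 10.4  (via FIR)
GRN: 12.2  (via HUB)
RIV: 19.5  (via GRN)
Shortest route: PIN–FIR–HUB–GRN–RIV = 19.5 min.

19.5 min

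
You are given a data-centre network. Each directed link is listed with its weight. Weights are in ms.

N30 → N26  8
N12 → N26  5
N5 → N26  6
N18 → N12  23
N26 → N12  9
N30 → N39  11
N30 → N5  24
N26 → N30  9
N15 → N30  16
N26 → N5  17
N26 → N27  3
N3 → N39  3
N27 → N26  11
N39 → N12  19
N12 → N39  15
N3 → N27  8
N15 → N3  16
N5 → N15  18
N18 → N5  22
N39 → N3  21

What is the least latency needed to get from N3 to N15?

54 ms

Settle nodes by increasing distance from N3:
N3: 0
N39: 3  (via N3)
N27: 8  (via N3)
N26: 19  (via N27)
N12: 22  (via N39)
N30: 28  (via N26)
N5: 36  (via N26)
N15: 54  (via N5)
Shortest route: N3–N27–N26–N5–N15 = 54 ms.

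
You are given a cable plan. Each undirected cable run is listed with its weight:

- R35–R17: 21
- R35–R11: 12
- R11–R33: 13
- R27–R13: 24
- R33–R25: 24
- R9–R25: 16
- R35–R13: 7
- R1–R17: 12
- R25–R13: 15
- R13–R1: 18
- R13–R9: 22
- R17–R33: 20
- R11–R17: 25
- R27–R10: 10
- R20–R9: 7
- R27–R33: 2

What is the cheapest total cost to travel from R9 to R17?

Compare a few routes:
R9 - R13 - R35 - R17: 22+7+21 = 50
R9 - R13 - R1 - R17: 22+18+12 = 52
The minimum is 50 via R9 - R13 - R35 - R17.

50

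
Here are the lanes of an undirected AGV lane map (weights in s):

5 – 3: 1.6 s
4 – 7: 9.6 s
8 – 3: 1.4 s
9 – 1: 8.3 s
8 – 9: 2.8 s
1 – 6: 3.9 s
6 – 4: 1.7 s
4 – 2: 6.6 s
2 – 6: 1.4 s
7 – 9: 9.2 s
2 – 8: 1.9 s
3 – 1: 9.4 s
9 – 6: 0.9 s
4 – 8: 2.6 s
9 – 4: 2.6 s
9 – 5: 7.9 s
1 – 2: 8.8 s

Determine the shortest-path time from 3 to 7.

Settle nodes by increasing distance from 3:
3: 0
8: 1.4  (via 3)
5: 1.6  (via 3)
2: 3.3  (via 8)
4: 4  (via 8)
9: 4.2  (via 8)
6: 4.7  (via 2)
1: 8.6  (via 6)
7: 13.4  (via 9)
Shortest route: 3–8–9–7 = 13.4 s.

13.4 s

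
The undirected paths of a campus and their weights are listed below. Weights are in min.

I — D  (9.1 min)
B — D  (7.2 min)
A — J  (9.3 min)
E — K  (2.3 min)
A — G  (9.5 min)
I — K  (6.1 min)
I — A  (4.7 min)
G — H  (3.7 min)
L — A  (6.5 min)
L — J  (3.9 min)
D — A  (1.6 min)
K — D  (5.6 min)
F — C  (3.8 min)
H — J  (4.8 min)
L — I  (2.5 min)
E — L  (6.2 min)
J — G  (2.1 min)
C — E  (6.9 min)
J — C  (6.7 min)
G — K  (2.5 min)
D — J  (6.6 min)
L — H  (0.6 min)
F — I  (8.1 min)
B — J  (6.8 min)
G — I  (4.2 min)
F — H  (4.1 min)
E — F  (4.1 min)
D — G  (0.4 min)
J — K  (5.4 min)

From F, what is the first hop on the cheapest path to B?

Compare a few routes:
F → H → J → B: 4.1+4.8+6.8 = 15.7
F → H → G → J → B: 4.1+3.7+2.1+6.8 = 16.7
F → H → G → D → B: 4.1+3.7+0.4+7.2 = 15.4
F → E → K → G → D → B: 4.1+2.3+2.5+0.4+7.2 = 16.5
The minimum is 15.4 min via F → H → G → D → B.
So from F the first move is to H.

H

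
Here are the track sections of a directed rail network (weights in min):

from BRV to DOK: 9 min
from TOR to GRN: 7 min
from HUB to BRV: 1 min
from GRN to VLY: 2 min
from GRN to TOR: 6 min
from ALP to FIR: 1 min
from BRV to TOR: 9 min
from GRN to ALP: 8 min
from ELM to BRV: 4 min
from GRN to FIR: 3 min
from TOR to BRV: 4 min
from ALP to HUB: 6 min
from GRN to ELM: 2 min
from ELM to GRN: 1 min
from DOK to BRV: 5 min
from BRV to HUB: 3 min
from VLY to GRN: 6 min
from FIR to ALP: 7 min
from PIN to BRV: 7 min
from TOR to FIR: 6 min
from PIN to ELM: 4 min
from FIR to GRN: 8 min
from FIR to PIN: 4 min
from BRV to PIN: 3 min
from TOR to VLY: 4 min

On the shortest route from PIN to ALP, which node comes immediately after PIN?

ELM

Compare a few routes:
PIN → BRV → TOR → FIR → ALP: 7+9+6+7 = 29
PIN → ELM → GRN → FIR → ALP: 4+1+3+7 = 15
PIN → ELM → GRN → ALP: 4+1+8 = 13
PIN → ELM → GRN → TOR → FIR → ALP: 4+1+6+6+7 = 24
Cheapest is PIN → ELM → GRN → ALP at 13 min.
So from PIN the first move is to ELM.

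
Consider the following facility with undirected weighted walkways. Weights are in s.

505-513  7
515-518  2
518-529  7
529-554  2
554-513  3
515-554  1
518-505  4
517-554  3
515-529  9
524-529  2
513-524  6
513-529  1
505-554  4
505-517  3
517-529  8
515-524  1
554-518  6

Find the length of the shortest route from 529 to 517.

Settle nodes by increasing distance from 529:
529: 0
513: 1  (via 529)
524: 2  (via 529)
554: 2  (via 529)
515: 3  (via 524)
517: 5  (via 554)
Shortest route: 529 → 554 → 517 = 5 s.

5 s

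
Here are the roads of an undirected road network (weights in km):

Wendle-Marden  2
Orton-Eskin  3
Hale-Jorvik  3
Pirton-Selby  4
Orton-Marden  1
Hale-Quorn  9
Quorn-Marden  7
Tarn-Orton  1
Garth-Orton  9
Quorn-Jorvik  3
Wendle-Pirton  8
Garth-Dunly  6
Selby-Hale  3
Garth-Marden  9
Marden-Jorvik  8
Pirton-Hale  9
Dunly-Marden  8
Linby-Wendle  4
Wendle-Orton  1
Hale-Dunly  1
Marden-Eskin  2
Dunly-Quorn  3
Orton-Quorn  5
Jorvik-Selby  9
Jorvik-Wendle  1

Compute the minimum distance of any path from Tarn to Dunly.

7 km

Running Dijkstra from Tarn:
Tarn: 0
Orton: 1  (via Tarn)
Wendle: 2  (via Orton)
Marden: 2  (via Orton)
Jorvik: 3  (via Wendle)
Eskin: 4  (via Orton)
Quorn: 6  (via Orton)
Linby: 6  (via Wendle)
Hale: 6  (via Jorvik)
Dunly: 7  (via Hale)
Shortest route: Tarn–Orton–Wendle–Jorvik–Hale–Dunly = 7 km.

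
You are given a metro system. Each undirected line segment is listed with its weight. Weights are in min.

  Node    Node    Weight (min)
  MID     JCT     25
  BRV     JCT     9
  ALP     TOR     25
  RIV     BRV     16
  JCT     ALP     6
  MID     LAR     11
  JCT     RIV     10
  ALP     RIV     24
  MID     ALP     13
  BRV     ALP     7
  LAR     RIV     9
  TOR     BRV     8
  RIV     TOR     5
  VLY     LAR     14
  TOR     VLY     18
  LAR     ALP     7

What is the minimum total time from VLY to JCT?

27 min

Shortest distances from VLY:
VLY: 0
LAR: 14  (via VLY)
TOR: 18  (via VLY)
ALP: 21  (via LAR)
RIV: 23  (via LAR)
MID: 25  (via LAR)
BRV: 26  (via TOR)
JCT: 27  (via ALP)
Shortest route: VLY → LAR → ALP → JCT = 27 min.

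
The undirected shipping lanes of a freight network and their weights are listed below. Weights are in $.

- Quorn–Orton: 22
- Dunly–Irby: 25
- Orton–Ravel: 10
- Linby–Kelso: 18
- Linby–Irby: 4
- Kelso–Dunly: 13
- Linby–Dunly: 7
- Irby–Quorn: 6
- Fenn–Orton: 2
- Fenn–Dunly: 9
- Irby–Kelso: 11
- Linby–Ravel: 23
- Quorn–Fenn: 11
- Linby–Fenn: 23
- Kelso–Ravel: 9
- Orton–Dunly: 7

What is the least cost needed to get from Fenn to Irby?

$17

Settle nodes by increasing distance from Fenn:
Fenn: 0
Orton: 2  (via Fenn)
Dunly: 9  (via Fenn)
Quorn: 11  (via Fenn)
Ravel: 12  (via Orton)
Linby: 16  (via Dunly)
Irby: 17  (via Quorn)
Shortest route: Fenn–Quorn–Irby = $17.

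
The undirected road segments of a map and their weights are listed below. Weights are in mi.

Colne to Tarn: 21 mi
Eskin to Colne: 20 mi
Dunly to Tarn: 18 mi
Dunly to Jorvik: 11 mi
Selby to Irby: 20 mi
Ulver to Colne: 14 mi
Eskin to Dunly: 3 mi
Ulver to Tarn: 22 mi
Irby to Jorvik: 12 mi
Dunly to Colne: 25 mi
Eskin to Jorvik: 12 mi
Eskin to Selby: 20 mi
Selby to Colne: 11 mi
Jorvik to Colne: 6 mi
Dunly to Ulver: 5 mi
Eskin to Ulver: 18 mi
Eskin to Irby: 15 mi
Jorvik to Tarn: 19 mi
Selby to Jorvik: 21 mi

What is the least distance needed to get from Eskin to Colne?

Settle nodes by increasing distance from Eskin:
Eskin: 0
Dunly: 3  (via Eskin)
Ulver: 8  (via Dunly)
Jorvik: 12  (via Eskin)
Irby: 15  (via Eskin)
Colne: 18  (via Jorvik)
Shortest route: Eskin–Jorvik–Colne = 18 mi.

18 mi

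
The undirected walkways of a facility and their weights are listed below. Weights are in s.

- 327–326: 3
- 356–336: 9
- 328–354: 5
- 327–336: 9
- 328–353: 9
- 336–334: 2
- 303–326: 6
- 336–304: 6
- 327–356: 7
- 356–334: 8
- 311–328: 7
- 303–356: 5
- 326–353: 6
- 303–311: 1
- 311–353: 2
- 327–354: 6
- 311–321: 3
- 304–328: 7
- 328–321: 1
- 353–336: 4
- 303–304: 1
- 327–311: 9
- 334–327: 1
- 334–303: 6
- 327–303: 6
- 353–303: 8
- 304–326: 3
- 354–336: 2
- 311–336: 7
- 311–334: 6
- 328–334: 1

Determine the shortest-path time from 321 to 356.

9 s

Settle nodes by increasing distance from 321:
321: 0
328: 1  (via 321)
334: 2  (via 328)
327: 3  (via 334)
311: 3  (via 321)
303: 4  (via 311)
336: 4  (via 334)
304: 5  (via 303)
353: 5  (via 311)
326: 6  (via 327)
354: 6  (via 328)
356: 9  (via 303)
Shortest route: 321–311–303–356 = 9 s.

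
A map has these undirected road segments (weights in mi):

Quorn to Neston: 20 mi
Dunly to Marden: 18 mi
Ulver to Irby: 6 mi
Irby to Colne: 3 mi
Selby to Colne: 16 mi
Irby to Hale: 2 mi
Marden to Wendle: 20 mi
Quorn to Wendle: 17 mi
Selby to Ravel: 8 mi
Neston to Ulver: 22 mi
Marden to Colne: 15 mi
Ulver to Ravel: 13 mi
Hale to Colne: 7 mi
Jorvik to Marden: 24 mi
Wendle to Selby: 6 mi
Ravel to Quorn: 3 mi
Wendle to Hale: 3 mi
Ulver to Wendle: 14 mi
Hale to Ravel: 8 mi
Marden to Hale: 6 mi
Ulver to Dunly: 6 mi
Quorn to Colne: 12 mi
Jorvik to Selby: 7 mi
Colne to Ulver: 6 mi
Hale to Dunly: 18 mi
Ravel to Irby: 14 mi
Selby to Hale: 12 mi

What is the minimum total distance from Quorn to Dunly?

22 mi

Running Dijkstra from Quorn:
Quorn: 0
Ravel: 3  (via Quorn)
Selby: 11  (via Ravel)
Hale: 11  (via Ravel)
Colne: 12  (via Quorn)
Irby: 13  (via Hale)
Wendle: 14  (via Hale)
Ulver: 16  (via Ravel)
Marden: 17  (via Hale)
Jorvik: 18  (via Selby)
Neston: 20  (via Quorn)
Dunly: 22  (via Ulver)
Shortest route: Quorn → Ravel → Ulver → Dunly = 22 mi.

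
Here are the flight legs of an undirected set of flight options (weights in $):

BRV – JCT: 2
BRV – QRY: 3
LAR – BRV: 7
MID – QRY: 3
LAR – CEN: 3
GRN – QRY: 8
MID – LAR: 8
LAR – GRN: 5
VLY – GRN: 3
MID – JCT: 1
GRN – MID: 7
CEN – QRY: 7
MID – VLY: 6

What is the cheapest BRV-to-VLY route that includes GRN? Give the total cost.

$13

Best BRV to GRN: BRV–JCT–MID–GRN costing 10
Shortest GRN→VLY: GRN–VLY = 3
Total via GRN: 10 + 3 = $13.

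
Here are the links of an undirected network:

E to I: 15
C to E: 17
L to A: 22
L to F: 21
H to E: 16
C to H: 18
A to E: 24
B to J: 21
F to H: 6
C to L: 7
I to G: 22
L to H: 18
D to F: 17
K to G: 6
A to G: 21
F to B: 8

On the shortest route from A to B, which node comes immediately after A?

Enumerating some paths:
A - L - F - B: 22+21+8 = 51
A - L - H - F - B: 22+18+6+8 = 54
A - E - H - F - B: 24+16+6+8 = 54
Cheapest is A - L - F - B at 51.
So from A the first move is to L.

L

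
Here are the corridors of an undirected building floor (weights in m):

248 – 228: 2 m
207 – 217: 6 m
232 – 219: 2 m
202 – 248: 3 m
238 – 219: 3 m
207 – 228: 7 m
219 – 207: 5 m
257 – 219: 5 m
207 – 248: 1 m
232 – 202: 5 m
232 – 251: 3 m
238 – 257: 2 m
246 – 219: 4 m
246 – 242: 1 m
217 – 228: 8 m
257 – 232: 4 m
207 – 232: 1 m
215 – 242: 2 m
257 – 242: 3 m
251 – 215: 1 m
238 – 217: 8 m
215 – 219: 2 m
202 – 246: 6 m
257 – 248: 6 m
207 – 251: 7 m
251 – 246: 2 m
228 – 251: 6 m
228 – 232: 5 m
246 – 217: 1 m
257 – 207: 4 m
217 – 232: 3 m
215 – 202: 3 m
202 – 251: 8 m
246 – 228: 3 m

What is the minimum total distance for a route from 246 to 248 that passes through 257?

Best 246 to 257: 246–242–257 costing 4
Shortest 257→248: 257–207–248 = 5
Total via 257: 4 + 5 = 9 m.

9 m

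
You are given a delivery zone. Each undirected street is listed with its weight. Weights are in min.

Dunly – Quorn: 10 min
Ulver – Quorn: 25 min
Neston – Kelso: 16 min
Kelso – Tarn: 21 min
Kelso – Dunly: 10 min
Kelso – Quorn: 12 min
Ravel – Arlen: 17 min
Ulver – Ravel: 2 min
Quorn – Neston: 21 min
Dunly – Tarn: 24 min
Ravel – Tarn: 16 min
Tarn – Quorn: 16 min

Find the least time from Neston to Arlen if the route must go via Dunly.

Shortest Neston→Dunly: Neston–Kelso–Dunly = 26
Best Dunly to Arlen: Dunly–Quorn–Ulver–Ravel–Arlen costing 54
Total via Dunly: 26 + 54 = 80 min.

80 min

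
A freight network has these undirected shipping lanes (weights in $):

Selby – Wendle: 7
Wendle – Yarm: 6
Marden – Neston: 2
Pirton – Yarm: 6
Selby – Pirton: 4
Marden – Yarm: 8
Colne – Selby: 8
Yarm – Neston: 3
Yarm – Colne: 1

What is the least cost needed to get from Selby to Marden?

$14

Settle nodes by increasing distance from Selby:
Selby: 0
Pirton: 4  (via Selby)
Wendle: 7  (via Selby)
Colne: 8  (via Selby)
Yarm: 9  (via Colne)
Neston: 12  (via Yarm)
Marden: 14  (via Neston)
Shortest route: Selby–Colne–Yarm–Neston–Marden = $14.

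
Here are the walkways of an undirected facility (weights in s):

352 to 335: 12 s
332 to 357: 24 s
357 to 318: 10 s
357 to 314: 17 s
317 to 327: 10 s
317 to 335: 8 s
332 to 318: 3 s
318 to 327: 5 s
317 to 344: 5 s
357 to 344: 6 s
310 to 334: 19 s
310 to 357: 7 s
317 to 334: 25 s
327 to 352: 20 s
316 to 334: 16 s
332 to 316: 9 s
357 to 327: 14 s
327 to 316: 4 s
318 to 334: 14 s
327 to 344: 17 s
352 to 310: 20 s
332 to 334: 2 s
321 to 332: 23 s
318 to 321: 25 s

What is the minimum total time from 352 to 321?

Running Dijkstra from 352:
352: 0
335: 12  (via 352)
317: 20  (via 335)
327: 20  (via 352)
310: 20  (via 352)
316: 24  (via 327)
344: 25  (via 317)
318: 25  (via 327)
357: 27  (via 310)
332: 28  (via 318)
334: 30  (via 332)
314: 44  (via 357)
321: 50  (via 318)
Shortest route: 352–327–318–321 = 50 s.

50 s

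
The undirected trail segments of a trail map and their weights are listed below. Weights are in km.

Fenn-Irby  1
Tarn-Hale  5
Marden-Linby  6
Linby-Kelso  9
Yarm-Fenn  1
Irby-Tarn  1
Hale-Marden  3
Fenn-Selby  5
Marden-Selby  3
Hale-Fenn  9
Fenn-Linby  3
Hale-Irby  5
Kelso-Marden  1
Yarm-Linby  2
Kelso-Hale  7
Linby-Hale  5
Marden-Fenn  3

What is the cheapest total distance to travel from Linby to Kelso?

7 km

Candidate routes:
Linby → Marden → Kelso: 6+1 = 7
Linby → Kelso: 9 = 9
Linby → Hale → Marden → Kelso: 5+3+1 = 9
Linby → Fenn → Selby → Marden → Kelso: 3+5+3+1 = 12
The minimum is 7 km via Linby → Marden → Kelso.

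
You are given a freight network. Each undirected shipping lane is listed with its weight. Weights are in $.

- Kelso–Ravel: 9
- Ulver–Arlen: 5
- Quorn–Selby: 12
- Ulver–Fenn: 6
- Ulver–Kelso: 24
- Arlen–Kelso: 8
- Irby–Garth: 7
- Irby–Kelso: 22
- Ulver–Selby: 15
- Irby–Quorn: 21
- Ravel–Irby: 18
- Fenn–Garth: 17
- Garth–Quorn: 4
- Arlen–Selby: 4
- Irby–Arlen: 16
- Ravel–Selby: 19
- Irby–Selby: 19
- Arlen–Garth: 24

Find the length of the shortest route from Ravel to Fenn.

Compare a few routes:
Ravel → Selby → Arlen → Ulver → Fenn: 19+4+5+6 = 34
Ravel → Selby → Ulver → Fenn: 19+15+6 = 40
Ravel → Kelso → Ulver → Fenn: 9+24+6 = 39
Ravel → Kelso → Arlen → Ulver → Fenn: 9+8+5+6 = 28
The minimum is $28 via Ravel → Kelso → Arlen → Ulver → Fenn.

$28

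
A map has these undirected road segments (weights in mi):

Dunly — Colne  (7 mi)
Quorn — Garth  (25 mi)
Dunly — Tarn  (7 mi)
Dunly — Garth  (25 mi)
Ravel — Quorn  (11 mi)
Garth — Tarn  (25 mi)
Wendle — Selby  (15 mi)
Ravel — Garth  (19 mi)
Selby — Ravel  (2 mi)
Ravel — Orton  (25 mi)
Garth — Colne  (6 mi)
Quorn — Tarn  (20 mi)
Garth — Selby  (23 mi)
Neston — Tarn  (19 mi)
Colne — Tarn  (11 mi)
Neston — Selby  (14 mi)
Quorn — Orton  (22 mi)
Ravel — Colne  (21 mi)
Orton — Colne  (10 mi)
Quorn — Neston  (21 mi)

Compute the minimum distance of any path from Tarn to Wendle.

48 mi

Candidate routes:
Tarn–Colne–Ravel–Selby–Wendle: 11+21+2+15 = 49
Tarn–Neston–Selby–Wendle: 19+14+15 = 48
The minimum is 48 mi via Tarn–Neston–Selby–Wendle.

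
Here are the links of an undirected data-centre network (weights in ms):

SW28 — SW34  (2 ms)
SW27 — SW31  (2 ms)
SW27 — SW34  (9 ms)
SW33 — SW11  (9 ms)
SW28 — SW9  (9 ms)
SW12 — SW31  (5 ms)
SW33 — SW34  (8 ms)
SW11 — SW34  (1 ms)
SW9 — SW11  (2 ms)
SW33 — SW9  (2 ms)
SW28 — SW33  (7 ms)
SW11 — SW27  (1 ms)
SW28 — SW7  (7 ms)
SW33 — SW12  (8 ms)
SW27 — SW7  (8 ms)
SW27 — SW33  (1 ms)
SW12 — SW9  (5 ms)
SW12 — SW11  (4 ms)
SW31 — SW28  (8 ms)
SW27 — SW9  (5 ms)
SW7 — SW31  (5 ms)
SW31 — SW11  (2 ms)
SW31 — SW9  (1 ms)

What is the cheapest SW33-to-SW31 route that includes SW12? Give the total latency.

Shortest SW33→SW12: SW33–SW27–SW11–SW12 = 6
Best SW12 to SW31: SW12–SW31 costing 5
Total via SW12: 6 + 5 = 11 ms.

11 ms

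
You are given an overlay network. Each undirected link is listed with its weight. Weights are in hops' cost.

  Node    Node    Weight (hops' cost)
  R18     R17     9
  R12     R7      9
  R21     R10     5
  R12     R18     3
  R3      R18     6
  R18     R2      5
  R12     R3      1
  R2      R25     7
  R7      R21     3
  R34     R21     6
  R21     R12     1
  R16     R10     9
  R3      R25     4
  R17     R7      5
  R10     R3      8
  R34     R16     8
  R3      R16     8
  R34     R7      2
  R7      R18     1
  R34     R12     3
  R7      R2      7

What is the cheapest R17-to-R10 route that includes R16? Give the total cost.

Best R17 to R16: R17–R7–R34–R16 costing 15
Shortest R16→R10: R16–R10 = 9
Total via R16: 15 + 9 = 24 hops' cost.

24 hops' cost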